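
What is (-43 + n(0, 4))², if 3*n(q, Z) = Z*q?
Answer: 1849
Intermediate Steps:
n(q, Z) = Z*q/3 (n(q, Z) = (Z*q)/3 = Z*q/3)
(-43 + n(0, 4))² = (-43 + (⅓)*4*0)² = (-43 + 0)² = (-43)² = 1849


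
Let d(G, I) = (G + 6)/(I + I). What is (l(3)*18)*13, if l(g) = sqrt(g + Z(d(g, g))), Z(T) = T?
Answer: 351*sqrt(2) ≈ 496.39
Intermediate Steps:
d(G, I) = (6 + G)/(2*I) (d(G, I) = (6 + G)/((2*I)) = (6 + G)*(1/(2*I)) = (6 + G)/(2*I))
l(g) = sqrt(g + (6 + g)/(2*g))
(l(3)*18)*13 = ((sqrt(2 + 4*3 + 12/3)/2)*18)*13 = ((sqrt(2 + 12 + 12*(1/3))/2)*18)*13 = ((sqrt(2 + 12 + 4)/2)*18)*13 = ((sqrt(18)/2)*18)*13 = (((3*sqrt(2))/2)*18)*13 = ((3*sqrt(2)/2)*18)*13 = (27*sqrt(2))*13 = 351*sqrt(2)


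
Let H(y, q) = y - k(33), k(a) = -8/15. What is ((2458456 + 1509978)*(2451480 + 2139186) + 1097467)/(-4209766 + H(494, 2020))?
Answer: -273266342017665/63139072 ≈ -4.3280e+6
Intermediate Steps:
k(a) = -8/15 (k(a) = -8*1/15 = -8/15)
H(y, q) = 8/15 + y (H(y, q) = y - 1*(-8/15) = y + 8/15 = 8/15 + y)
((2458456 + 1509978)*(2451480 + 2139186) + 1097467)/(-4209766 + H(494, 2020)) = ((2458456 + 1509978)*(2451480 + 2139186) + 1097467)/(-4209766 + (8/15 + 494)) = (3968434*4590666 + 1097467)/(-4209766 + 7418/15) = (18217755037044 + 1097467)/(-63139072/15) = 18217756134511*(-15/63139072) = -273266342017665/63139072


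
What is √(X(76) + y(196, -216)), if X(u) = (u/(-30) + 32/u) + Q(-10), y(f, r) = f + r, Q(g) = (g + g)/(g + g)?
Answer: I*√1714845/285 ≈ 4.5948*I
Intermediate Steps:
Q(g) = 1 (Q(g) = (2*g)/((2*g)) = (2*g)*(1/(2*g)) = 1)
X(u) = 1 + 32/u - u/30 (X(u) = (u/(-30) + 32/u) + 1 = (u*(-1/30) + 32/u) + 1 = (-u/30 + 32/u) + 1 = (32/u - u/30) + 1 = 1 + 32/u - u/30)
√(X(76) + y(196, -216)) = √((1 + 32/76 - 1/30*76) + (196 - 216)) = √((1 + 32*(1/76) - 38/15) - 20) = √((1 + 8/19 - 38/15) - 20) = √(-317/285 - 20) = √(-6017/285) = I*√1714845/285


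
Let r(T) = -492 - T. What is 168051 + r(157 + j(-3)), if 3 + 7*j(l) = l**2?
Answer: 1171808/7 ≈ 1.6740e+5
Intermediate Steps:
j(l) = -3/7 + l**2/7
168051 + r(157 + j(-3)) = 168051 + (-492 - (157 + (-3/7 + (1/7)*(-3)**2))) = 168051 + (-492 - (157 + (-3/7 + (1/7)*9))) = 168051 + (-492 - (157 + (-3/7 + 9/7))) = 168051 + (-492 - (157 + 6/7)) = 168051 + (-492 - 1*1105/7) = 168051 + (-492 - 1105/7) = 168051 - 4549/7 = 1171808/7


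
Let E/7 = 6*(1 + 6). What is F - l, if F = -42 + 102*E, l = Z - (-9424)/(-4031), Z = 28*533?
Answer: 60563106/4031 ≈ 15024.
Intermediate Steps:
Z = 14924
E = 294 (E = 7*(6*(1 + 6)) = 7*(6*7) = 7*42 = 294)
l = 60149220/4031 (l = 14924 - (-9424)/(-4031) = 14924 - (-9424)*(-1)/4031 = 14924 - 1*9424/4031 = 14924 - 9424/4031 = 60149220/4031 ≈ 14922.)
F = 29946 (F = -42 + 102*294 = -42 + 29988 = 29946)
F - l = 29946 - 1*60149220/4031 = 29946 - 60149220/4031 = 60563106/4031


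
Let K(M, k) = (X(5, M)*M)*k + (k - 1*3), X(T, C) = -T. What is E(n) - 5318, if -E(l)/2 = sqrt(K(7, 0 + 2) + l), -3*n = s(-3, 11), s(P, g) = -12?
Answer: -5318 - 2*I*sqrt(67) ≈ -5318.0 - 16.371*I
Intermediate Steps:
n = 4 (n = -1/3*(-12) = 4)
K(M, k) = -3 + k - 5*M*k (K(M, k) = ((-1*5)*M)*k + (k - 1*3) = (-5*M)*k + (k - 3) = -5*M*k + (-3 + k) = -3 + k - 5*M*k)
E(l) = -2*sqrt(-71 + l) (E(l) = -2*sqrt((-3 + (0 + 2) - 5*7*(0 + 2)) + l) = -2*sqrt((-3 + 2 - 5*7*2) + l) = -2*sqrt((-3 + 2 - 70) + l) = -2*sqrt(-71 + l))
E(n) - 5318 = -2*sqrt(-71 + 4) - 5318 = -2*I*sqrt(67) - 5318 = -5318 - 2*I*sqrt(67)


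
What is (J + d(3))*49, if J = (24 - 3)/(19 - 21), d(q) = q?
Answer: -735/2 ≈ -367.50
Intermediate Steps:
J = -21/2 (J = 21/(-2) = 21*(-1/2) = -21/2 ≈ -10.500)
(J + d(3))*49 = (-21/2 + 3)*49 = -15/2*49 = -735/2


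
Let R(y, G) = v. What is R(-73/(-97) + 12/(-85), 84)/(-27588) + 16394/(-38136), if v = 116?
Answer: -2718461/6262476 ≈ -0.43409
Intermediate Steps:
R(y, G) = 116
R(-73/(-97) + 12/(-85), 84)/(-27588) + 16394/(-38136) = 116/(-27588) + 16394/(-38136) = 116*(-1/27588) + 16394*(-1/38136) = -29/6897 - 1171/2724 = -2718461/6262476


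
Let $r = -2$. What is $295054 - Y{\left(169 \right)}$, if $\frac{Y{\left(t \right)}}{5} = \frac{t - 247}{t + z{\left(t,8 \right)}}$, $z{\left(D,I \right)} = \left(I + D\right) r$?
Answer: $\frac{10916920}{37} \approx 2.9505 \cdot 10^{5}$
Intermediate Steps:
$z{\left(D,I \right)} = - 2 D - 2 I$ ($z{\left(D,I \right)} = \left(I + D\right) \left(-2\right) = \left(D + I\right) \left(-2\right) = - 2 D - 2 I$)
$Y{\left(t \right)} = \frac{5 \left(-247 + t\right)}{-16 - t}$ ($Y{\left(t \right)} = 5 \frac{t - 247}{t - \left(16 + 2 t\right)} = 5 \frac{-247 + t}{t - \left(16 + 2 t\right)} = 5 \frac{-247 + t}{-16 - t} = \frac{5 \left(-247 + t\right)}{-16 - t}$)
$295054 - Y{\left(169 \right)} = 295054 - \frac{5 \left(247 - 169\right)}{16 + 169} = 295054 - \frac{5 \left(247 - 169\right)}{185} = 295054 - 5 \cdot \frac{1}{185} \cdot 78 = 295054 - \frac{78}{37} = \frac{10916920}{37}$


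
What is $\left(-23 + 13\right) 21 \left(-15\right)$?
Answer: $3150$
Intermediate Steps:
$\left(-23 + 13\right) 21 \left(-15\right) = \left(-10\right) 21 \left(-15\right) = \left(-210\right) \left(-15\right) = 3150$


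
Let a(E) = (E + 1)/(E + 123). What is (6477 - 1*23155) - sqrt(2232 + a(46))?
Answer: -16678 - sqrt(377255)/13 ≈ -16725.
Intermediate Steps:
a(E) = (1 + E)/(123 + E)
(6477 - 1*23155) - sqrt(2232 + a(46)) = (6477 - 1*23155) - sqrt(2232 + (1 + 46)/(123 + 46)) = (6477 - 23155) - sqrt(2232 + 47/169) = -16678 - sqrt(2232 + (1/169)*47) = -16678 - sqrt(2232 + 47/169) = -16678 - sqrt(377255/169) = -16678 - sqrt(377255)/13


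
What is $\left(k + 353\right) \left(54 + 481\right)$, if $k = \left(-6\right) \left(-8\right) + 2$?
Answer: $215605$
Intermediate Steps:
$k = 50$ ($k = 48 + 2 = 50$)
$\left(k + 353\right) \left(54 + 481\right) = \left(50 + 353\right) \left(54 + 481\right) = 403 \cdot 535 = 215605$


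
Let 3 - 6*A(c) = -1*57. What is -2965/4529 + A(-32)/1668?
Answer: -2450165/3777186 ≈ -0.64867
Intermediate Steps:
A(c) = 10 (A(c) = 1/2 - (-1)*57/6 = 1/2 - 1/6*(-57) = 1/2 + 19/2 = 10)
-2965/4529 + A(-32)/1668 = -2965/4529 + 10/1668 = -2965*1/4529 + 10*(1/1668) = -2965/4529 + 5/834 = -2450165/3777186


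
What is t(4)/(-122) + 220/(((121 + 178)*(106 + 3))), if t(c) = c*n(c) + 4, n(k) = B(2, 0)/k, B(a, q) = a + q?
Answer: -84353/1988051 ≈ -0.042430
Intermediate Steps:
n(k) = 2/k (n(k) = (2 + 0)/k = 2/k)
t(c) = 6 (t(c) = c*(2/c) + 4 = 2 + 4 = 6)
t(4)/(-122) + 220/(((121 + 178)*(106 + 3))) = 6/(-122) + 220/(((121 + 178)*(106 + 3))) = 6*(-1/122) + 220/((299*109)) = -3/61 + 220/32591 = -84353/1988051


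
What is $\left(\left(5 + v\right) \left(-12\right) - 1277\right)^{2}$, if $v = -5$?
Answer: $1630729$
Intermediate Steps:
$\left(\left(5 + v\right) \left(-12\right) - 1277\right)^{2} = \left(\left(5 - 5\right) \left(-12\right) - 1277\right)^{2} = \left(0 \left(-12\right) - 1277\right)^{2} = \left(0 - 1277\right)^{2} = \left(-1277\right)^{2} = 1630729$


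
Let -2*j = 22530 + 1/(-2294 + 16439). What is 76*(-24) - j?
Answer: 267085891/28290 ≈ 9441.0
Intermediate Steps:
j = -318686851/28290 (j = -(22530 + 1/(-2294 + 16439))/2 = -(22530 + 1/14145)/2 = -½*318686851/14145 = -318686851/28290 ≈ -11265.)
76*(-24) - j = 76*(-24) - 1*(-318686851/28290) = -1824 + 318686851/28290 = 267085891/28290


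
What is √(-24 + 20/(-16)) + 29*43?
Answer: 1247 + I*√101/2 ≈ 1247.0 + 5.0249*I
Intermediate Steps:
√(-24 + 20/(-16)) + 29*43 = √(-24 + 20*(-1/16)) + 1247 = √(-24 - 5/4) + 1247 = √(-101/4) + 1247 = I*√101/2 + 1247 = 1247 + I*√101/2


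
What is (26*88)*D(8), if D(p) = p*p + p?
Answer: 164736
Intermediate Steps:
D(p) = p + p² (D(p) = p² + p = p + p²)
(26*88)*D(8) = (26*88)*(8*(1 + 8)) = 2288*(8*9) = 2288*72 = 164736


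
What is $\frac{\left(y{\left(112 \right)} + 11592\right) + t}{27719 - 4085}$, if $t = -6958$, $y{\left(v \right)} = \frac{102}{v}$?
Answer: $\frac{259555}{1323504} \approx 0.19611$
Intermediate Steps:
$\frac{\left(y{\left(112 \right)} + 11592\right) + t}{27719 - 4085} = \frac{\left(\frac{102}{112} + 11592\right) - 6958}{27719 - 4085} = \frac{\left(102 \cdot \frac{1}{112} + 11592\right) - 6958}{27719 - 4085} = \frac{\left(\frac{51}{56} + 11592\right) - 6958}{23634} = \left(\frac{649203}{56} - 6958\right) \frac{1}{23634} = \frac{259555}{56} \cdot \frac{1}{23634} = \frac{259555}{1323504}$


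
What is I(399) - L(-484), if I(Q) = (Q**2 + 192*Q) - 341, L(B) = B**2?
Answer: 1212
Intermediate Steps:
I(Q) = -341 + Q**2 + 192*Q
I(399) - L(-484) = (-341 + 399**2 + 192*399) - 1*(-484)**2 = (-341 + 159201 + 76608) - 1*234256 = 235468 - 234256 = 1212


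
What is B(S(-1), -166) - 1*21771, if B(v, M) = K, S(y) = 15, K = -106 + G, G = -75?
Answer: -21952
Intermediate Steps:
K = -181 (K = -106 - 75 = -181)
B(v, M) = -181
B(S(-1), -166) - 1*21771 = -181 - 1*21771 = -181 - 21771 = -21952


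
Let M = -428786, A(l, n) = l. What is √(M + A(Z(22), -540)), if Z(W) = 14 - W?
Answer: I*√428794 ≈ 654.82*I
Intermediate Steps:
√(M + A(Z(22), -540)) = √(-428786 + (14 - 1*22)) = √(-428786 + (14 - 22)) = √(-428786 - 8) = √(-428794) = I*√428794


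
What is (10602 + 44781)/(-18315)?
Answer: -18461/6105 ≈ -3.0239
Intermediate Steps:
(10602 + 44781)/(-18315) = 55383*(-1/18315) = -18461/6105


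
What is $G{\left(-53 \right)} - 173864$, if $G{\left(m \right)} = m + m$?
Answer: $-173970$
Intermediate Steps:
$G{\left(m \right)} = 2 m$
$G{\left(-53 \right)} - 173864 = 2 \left(-53\right) - 173864 = -106 - 173864 = -173970$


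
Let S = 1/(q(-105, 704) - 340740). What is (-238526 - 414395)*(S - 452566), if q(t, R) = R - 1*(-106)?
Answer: 100445863108722901/339930 ≈ 2.9549e+11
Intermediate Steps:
q(t, R) = 106 + R (q(t, R) = R + 106 = 106 + R)
S = -1/339930 (S = 1/((106 + 704) - 340740) = 1/(810 - 340740) = 1/(-339930) = -1/339930 ≈ -2.9418e-6)
(-238526 - 414395)*(S - 452566) = (-238526 - 414395)*(-1/339930 - 452566) = -652921*(-153840760381/339930) = 100445863108722901/339930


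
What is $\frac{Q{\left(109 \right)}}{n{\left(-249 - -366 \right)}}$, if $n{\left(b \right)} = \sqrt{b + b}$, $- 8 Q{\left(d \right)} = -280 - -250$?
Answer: $\frac{5 \sqrt{26}}{104} \approx 0.24515$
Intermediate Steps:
$Q{\left(d \right)} = \frac{15}{4}$ ($Q{\left(d \right)} = - \frac{-280 - -250}{8} = - \frac{-280 + 250}{8} = \left(- \frac{1}{8}\right) \left(-30\right) = \frac{15}{4}$)
$n{\left(b \right)} = \sqrt{2} \sqrt{b}$ ($n{\left(b \right)} = \sqrt{2 b} = \sqrt{2} \sqrt{b}$)
$\frac{Q{\left(109 \right)}}{n{\left(-249 - -366 \right)}} = \frac{15}{4 \sqrt{2} \sqrt{-249 - -366}} = \frac{15}{4 \sqrt{2} \sqrt{-249 + 366}} = \frac{15}{4 \sqrt{2} \sqrt{117}} = \frac{15}{4 \sqrt{2} \cdot 3 \sqrt{13}} = \frac{15}{4 \cdot 3 \sqrt{26}} = \frac{15 \frac{\sqrt{26}}{78}}{4} = \frac{5 \sqrt{26}}{104}$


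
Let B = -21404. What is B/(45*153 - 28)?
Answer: -21404/6857 ≈ -3.1215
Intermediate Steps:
B/(45*153 - 28) = -21404/(45*153 - 28) = -21404/(6885 - 28) = -21404/6857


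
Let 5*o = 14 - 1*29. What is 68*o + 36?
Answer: -168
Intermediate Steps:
o = -3 (o = (14 - 1*29)/5 = (14 - 29)/5 = (1/5)*(-15) = -3)
68*o + 36 = 68*(-3) + 36 = -204 + 36 = -168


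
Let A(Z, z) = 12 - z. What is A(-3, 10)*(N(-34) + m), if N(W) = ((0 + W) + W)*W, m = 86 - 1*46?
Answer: 4704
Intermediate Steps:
m = 40 (m = 86 - 46 = 40)
N(W) = 2*W**2 (N(W) = (W + W)*W = (2*W)*W = 2*W**2)
A(-3, 10)*(N(-34) + m) = (12 - 1*10)*(2*(-34)**2 + 40) = (12 - 10)*(2*1156 + 40) = 2*(2312 + 40) = 2*2352 = 4704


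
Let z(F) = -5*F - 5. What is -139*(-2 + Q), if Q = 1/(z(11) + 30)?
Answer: 8479/30 ≈ 282.63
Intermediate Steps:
z(F) = -5 - 5*F
Q = -1/30 (Q = 1/((-5 - 5*11) + 30) = 1/((-5 - 55) + 30) = 1/(-60 + 30) = 1/(-30) = -1/30 ≈ -0.033333)
-139*(-2 + Q) = -139*(-2 - 1/30) = -139*(-61/30) = 8479/30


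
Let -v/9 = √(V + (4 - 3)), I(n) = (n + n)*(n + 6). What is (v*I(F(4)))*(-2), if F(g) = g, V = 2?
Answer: 1440*√3 ≈ 2494.2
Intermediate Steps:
I(n) = 2*n*(6 + n) (I(n) = (2*n)*(6 + n) = 2*n*(6 + n))
v = -9*√3 (v = -9*√(2 + (4 - 3)) = -9*√(2 + 1) = -9*√3 ≈ -15.588)
(v*I(F(4)))*(-2) = ((-9*√3)*(2*4*(6 + 4)))*(-2) = ((-9*√3)*(2*4*10))*(-2) = (-9*√3*80)*(-2) = -720*√3*(-2) = 1440*√3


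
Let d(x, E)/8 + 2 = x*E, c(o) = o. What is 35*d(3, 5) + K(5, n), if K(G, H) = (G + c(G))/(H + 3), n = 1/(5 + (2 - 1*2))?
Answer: 29145/8 ≈ 3643.1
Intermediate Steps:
d(x, E) = -16 + 8*E*x (d(x, E) = -16 + 8*(x*E) = -16 + 8*(E*x) = -16 + 8*E*x)
n = ⅕ (n = 1/(5 + (2 - 2)) = 1/(5 + 0) = 1/5 = ⅕ ≈ 0.20000)
K(G, H) = 2*G/(3 + H) (K(G, H) = (G + G)/(H + 3) = (2*G)/(3 + H) = 2*G/(3 + H))
35*d(3, 5) + K(5, n) = 35*(-16 + 8*5*3) + 2*5/(3 + ⅕) = 35*(-16 + 120) + 2*5/(16/5) = 35*104 + 2*5*(5/16) = 3640 + 25/8 = 29145/8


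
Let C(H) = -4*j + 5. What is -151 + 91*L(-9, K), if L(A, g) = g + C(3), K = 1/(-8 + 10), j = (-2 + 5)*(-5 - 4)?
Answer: 20355/2 ≈ 10178.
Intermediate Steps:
j = -27 (j = 3*(-9) = -27)
C(H) = 113 (C(H) = -4*(-27) + 5 = 108 + 5 = 113)
K = ½ (K = 1/2 = ½ ≈ 0.50000)
L(A, g) = 113 + g (L(A, g) = g + 113 = 113 + g)
-151 + 91*L(-9, K) = -151 + 91*(113 + ½) = -151 + 91*(227/2) = -151 + 20657/2 = 20355/2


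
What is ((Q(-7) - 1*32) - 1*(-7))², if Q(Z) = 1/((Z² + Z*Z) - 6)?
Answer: 5285401/8464 ≈ 624.46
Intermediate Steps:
Q(Z) = 1/(-6 + 2*Z²) (Q(Z) = 1/((Z² + Z²) - 6) = 1/(2*Z² - 6) = 1/(-6 + 2*Z²))
((Q(-7) - 1*32) - 1*(-7))² = ((1/(2*(-3 + (-7)²)) - 1*32) - 1*(-7))² = ((1/(2*(-3 + 49)) - 32) + 7)² = (((½)/46 - 32) + 7)² = (((½)*(1/46) - 32) + 7)² = ((1/92 - 32) + 7)² = (-2943/92 + 7)² = (-2299/92)² = 5285401/8464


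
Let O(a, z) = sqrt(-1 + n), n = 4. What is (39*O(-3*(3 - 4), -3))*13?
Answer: 507*sqrt(3) ≈ 878.15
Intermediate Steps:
O(a, z) = sqrt(3) (O(a, z) = sqrt(-1 + 4) = sqrt(3))
(39*O(-3*(3 - 4), -3))*13 = (39*sqrt(3))*13 = 507*sqrt(3)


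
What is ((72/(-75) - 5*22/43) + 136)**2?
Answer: 20282886724/1155625 ≈ 17551.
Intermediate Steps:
((72/(-75) - 5*22/43) + 136)**2 = ((72*(-1/75) - 110*1/43) + 136)**2 = ((-24/25 - 110/43) + 136)**2 = (-3782/1075 + 136)**2 = (142418/1075)**2 = 20282886724/1155625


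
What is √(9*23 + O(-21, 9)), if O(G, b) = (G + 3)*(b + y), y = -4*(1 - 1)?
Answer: 3*√5 ≈ 6.7082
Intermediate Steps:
y = 0 (y = -4*0 = 0)
O(G, b) = b*(3 + G) (O(G, b) = (G + 3)*(b + 0) = (3 + G)*b = b*(3 + G))
√(9*23 + O(-21, 9)) = √(9*23 + 9*(3 - 21)) = √(207 + 9*(-18)) = √(207 - 162) = √45 = 3*√5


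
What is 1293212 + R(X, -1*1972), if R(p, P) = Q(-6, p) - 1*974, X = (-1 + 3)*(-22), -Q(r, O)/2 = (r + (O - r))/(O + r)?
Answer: 32305906/25 ≈ 1.2922e+6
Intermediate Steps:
Q(r, O) = -2*O/(O + r) (Q(r, O) = -2*(r + (O - r))/(O + r) = -2*O/(O + r))
X = -44 (X = 2*(-22) = -44)
R(p, P) = -974 - 2*p/(-6 + p) (R(p, P) = -2*p/(p - 6) - 1*974 = -2*p/(-6 + p) - 974 = -974 - 2*p/(-6 + p))
1293212 + R(X, -1*1972) = 1293212 + 4*(1461 - 244*(-44))/(-6 - 44) = 1293212 + 4*(1461 + 10736)/(-50) = 1293212 + 4*(-1/50)*12197 = 1293212 - 24394/25 = 32305906/25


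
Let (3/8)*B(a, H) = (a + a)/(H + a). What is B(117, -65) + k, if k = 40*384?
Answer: 15372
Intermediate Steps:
k = 15360
B(a, H) = 16*a/(3*(H + a)) (B(a, H) = 8*((a + a)/(H + a))/3 = 8*((2*a)/(H + a))/3 = 8*(2*a/(H + a))/3 = 16*a/(3*(H + a)))
B(117, -65) + k = (16/3)*117/(-65 + 117) + 15360 = (16/3)*117/52 + 15360 = (16/3)*117*(1/52) + 15360 = 12 + 15360 = 15372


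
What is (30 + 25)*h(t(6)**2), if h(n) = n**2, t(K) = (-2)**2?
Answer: 14080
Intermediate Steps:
t(K) = 4
(30 + 25)*h(t(6)**2) = (30 + 25)*(4**2)**2 = 55*16**2 = 55*256 = 14080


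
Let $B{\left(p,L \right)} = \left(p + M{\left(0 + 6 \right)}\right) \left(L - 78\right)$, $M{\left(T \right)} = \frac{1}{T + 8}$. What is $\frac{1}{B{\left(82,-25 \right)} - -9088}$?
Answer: $\frac{14}{8885} \approx 0.0015757$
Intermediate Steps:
$M{\left(T \right)} = \frac{1}{8 + T}$
$B{\left(p,L \right)} = \left(-78 + L\right) \left(\frac{1}{14} + p\right)$ ($B{\left(p,L \right)} = \left(p + \frac{1}{8 + \left(0 + 6\right)}\right) \left(L - 78\right) = \left(p + \frac{1}{8 + 6}\right) \left(-78 + L\right) = \left(p + \frac{1}{14}\right) \left(-78 + L\right) = \left(\frac{1}{14} + p\right) \left(-78 + L\right) = \left(-78 + L\right) \left(\frac{1}{14} + p\right)$)
$\frac{1}{B{\left(82,-25 \right)} - -9088} = \frac{1}{\left(- \frac{39}{7} - 6396 + \frac{1}{14} \left(-25\right) - 2050\right) - -9088} = \frac{1}{\left(- \frac{39}{7} - 6396 - \frac{25}{14} - 2050\right) + 9088} = \frac{1}{- \frac{118347}{14} + 9088} = \frac{1}{\frac{8885}{14}} = \frac{14}{8885}$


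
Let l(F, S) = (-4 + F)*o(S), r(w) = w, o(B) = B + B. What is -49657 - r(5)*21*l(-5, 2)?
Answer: -45877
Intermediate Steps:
o(B) = 2*B
l(F, S) = 2*S*(-4 + F) (l(F, S) = (-4 + F)*(2*S) = 2*S*(-4 + F))
-49657 - r(5)*21*l(-5, 2) = -49657 - 5*21*2*2*(-4 - 5) = -49657 - 105*2*2*(-9) = -49657 - 105*(-36) = -49657 - 1*(-3780) = -49657 + 3780 = -45877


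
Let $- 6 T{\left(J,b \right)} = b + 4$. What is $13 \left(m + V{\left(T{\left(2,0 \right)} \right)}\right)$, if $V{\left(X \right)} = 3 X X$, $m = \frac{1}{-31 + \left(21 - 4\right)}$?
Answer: $\frac{689}{42} \approx 16.405$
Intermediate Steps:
$m = - \frac{1}{14}$ ($m = \frac{1}{-31 + \left(21 - 4\right)} = \frac{1}{-31 + 17} = \frac{1}{-14} = - \frac{1}{14} \approx -0.071429$)
$T{\left(J,b \right)} = - \frac{2}{3} - \frac{b}{6}$ ($T{\left(J,b \right)} = - \frac{b + 4}{6} = - \frac{4 + b}{6} = - \frac{2}{3} - \frac{b}{6}$)
$V{\left(X \right)} = 3 X^{2}$
$13 \left(m + V{\left(T{\left(2,0 \right)} \right)}\right) = 13 \left(- \frac{1}{14} + 3 \left(- \frac{2}{3} - 0\right)^{2}\right) = 13 \left(- \frac{1}{14} + 3 \left(- \frac{2}{3} + 0\right)^{2}\right) = 13 \left(- \frac{1}{14} + 3 \left(- \frac{2}{3}\right)^{2}\right) = 13 \left(- \frac{1}{14} + 3 \cdot \frac{4}{9}\right) = 13 \left(- \frac{1}{14} + \frac{4}{3}\right) = 13 \cdot \frac{53}{42} = \frac{689}{42}$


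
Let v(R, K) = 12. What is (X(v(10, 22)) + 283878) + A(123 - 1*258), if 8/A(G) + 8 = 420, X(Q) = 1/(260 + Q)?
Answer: 7953126695/28016 ≈ 2.8388e+5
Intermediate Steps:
A(G) = 2/103 (A(G) = 8/(-8 + 420) = 8/412 = 8*(1/412) = 2/103)
(X(v(10, 22)) + 283878) + A(123 - 1*258) = (1/(260 + 12) + 283878) + 2/103 = (1/272 + 283878) + 2/103 = 77214817/272 + 2/103 = 7953126695/28016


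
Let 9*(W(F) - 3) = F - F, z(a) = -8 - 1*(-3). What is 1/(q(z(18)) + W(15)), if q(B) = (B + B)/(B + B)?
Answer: ¼ ≈ 0.25000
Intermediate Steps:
z(a) = -5 (z(a) = -8 + 3 = -5)
q(B) = 1 (q(B) = (2*B)/((2*B)) = (2*B)*(1/(2*B)) = 1)
W(F) = 3 (W(F) = 3 + (F - F)/9 = 3 + (⅑)*0 = 3 + 0 = 3)
1/(q(z(18)) + W(15)) = 1/(1 + 3) = 1/4 = ¼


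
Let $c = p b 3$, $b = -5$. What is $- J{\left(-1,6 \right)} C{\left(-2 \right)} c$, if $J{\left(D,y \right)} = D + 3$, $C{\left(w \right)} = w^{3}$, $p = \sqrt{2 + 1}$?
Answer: $- 240 \sqrt{3} \approx -415.69$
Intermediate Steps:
$p = \sqrt{3} \approx 1.732$
$J{\left(D,y \right)} = 3 + D$
$c = - 15 \sqrt{3}$ ($c = \sqrt{3} \left(-5\right) 3 = - 5 \sqrt{3} \cdot 3 = - 15 \sqrt{3} \approx -25.981$)
$- J{\left(-1,6 \right)} C{\left(-2 \right)} c = - (3 - 1) \left(-2\right)^{3} \left(- 15 \sqrt{3}\right) = \left(-1\right) 2 \left(-8\right) \left(- 15 \sqrt{3}\right) = \left(-2\right) \left(-8\right) \left(- 15 \sqrt{3}\right) = 16 \left(- 15 \sqrt{3}\right) = - 240 \sqrt{3}$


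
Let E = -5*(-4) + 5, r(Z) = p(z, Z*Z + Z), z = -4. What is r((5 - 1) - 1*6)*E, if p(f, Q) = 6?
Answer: 150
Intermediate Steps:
r(Z) = 6
E = 25 (E = 20 + 5 = 25)
r((5 - 1) - 1*6)*E = 6*25 = 150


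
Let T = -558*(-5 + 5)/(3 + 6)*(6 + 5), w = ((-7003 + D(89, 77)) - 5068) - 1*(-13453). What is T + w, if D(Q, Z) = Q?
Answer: 1471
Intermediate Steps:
w = 1471 (w = ((-7003 + 89) - 5068) - 1*(-13453) = (-6914 - 5068) + 13453 = -11982 + 13453 = 1471)
T = 0 (T = -558*0/9*11 = -558*0*(⅑)*11 = -0*11 = -558*0 = 0)
T + w = 0 + 1471 = 1471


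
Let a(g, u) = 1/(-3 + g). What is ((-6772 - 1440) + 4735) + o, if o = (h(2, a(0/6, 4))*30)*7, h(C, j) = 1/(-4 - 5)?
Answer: -10501/3 ≈ -3500.3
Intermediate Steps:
h(C, j) = -⅑ (h(C, j) = 1/(-9) = -⅑)
o = -70/3 (o = -⅑*30*7 = -10/3*7 = -70/3 ≈ -23.333)
((-6772 - 1440) + 4735) + o = ((-6772 - 1440) + 4735) - 70/3 = (-8212 + 4735) - 70/3 = -3477 - 70/3 = -10501/3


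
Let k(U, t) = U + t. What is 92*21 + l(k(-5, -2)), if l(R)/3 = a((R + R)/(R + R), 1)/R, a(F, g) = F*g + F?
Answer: 13518/7 ≈ 1931.1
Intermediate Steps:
a(F, g) = F + F*g
l(R) = 6/R (l(R) = 3*((((R + R)/(R + R))*(1 + 1))/R) = 3*((((2*R)/((2*R)))*2)/R) = 3*((((2*R)*(1/(2*R)))*2)/R) = 3*((1*2)/R) = 3*(2/R) = 6/R)
92*21 + l(k(-5, -2)) = 92*21 + 6/(-5 - 2) = 1932 + 6/(-7) = 1932 + 6*(-⅐) = 1932 - 6/7 = 13518/7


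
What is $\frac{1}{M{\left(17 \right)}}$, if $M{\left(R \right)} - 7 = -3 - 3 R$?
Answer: $- \frac{1}{47} \approx -0.021277$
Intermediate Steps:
$M{\left(R \right)} = 4 - 3 R$ ($M{\left(R \right)} = 7 - \left(3 + 3 R\right) = 4 - 3 R$)
$\frac{1}{M{\left(17 \right)}} = \frac{1}{4 - 51} = \frac{1}{-47} = - \frac{1}{47}$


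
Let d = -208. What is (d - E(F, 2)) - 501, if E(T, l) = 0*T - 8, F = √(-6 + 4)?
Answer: -701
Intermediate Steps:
F = I*√2 (F = √(-2) = I*√2 ≈ 1.4142*I)
E(T, l) = -8 (E(T, l) = 0 - 8 = -8)
(d - E(F, 2)) - 501 = (-208 - 1*(-8)) - 501 = (-208 + 8) - 501 = -200 - 501 = -701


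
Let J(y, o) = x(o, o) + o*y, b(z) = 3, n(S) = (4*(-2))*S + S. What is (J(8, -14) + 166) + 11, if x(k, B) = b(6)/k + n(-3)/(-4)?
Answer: 1667/28 ≈ 59.536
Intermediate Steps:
n(S) = -7*S (n(S) = -8*S + S = -7*S)
x(k, B) = -21/4 + 3/k (x(k, B) = 3/k - 7*(-3)/(-4) = 3/k + 21*(-¼) = 3/k - 21/4 = -21/4 + 3/k)
J(y, o) = -21/4 + 3/o + o*y (J(y, o) = (-21/4 + 3/o) + o*y = -21/4 + 3/o + o*y)
(J(8, -14) + 166) + 11 = ((-21/4 + 3/(-14) - 14*8) + 166) + 11 = ((-21/4 + 3*(-1/14) - 112) + 166) + 11 = ((-21/4 - 3/14 - 112) + 166) + 11 = (-3289/28 + 166) + 11 = 1359/28 + 11 = 1667/28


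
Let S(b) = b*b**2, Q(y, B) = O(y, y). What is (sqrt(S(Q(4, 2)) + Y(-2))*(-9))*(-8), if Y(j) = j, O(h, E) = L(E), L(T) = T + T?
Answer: 72*sqrt(510) ≈ 1626.0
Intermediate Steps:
L(T) = 2*T
O(h, E) = 2*E
Q(y, B) = 2*y
S(b) = b**3
(sqrt(S(Q(4, 2)) + Y(-2))*(-9))*(-8) = (sqrt((2*4)**3 - 2)*(-9))*(-8) = (sqrt(8**3 - 2)*(-9))*(-8) = (sqrt(512 - 2)*(-9))*(-8) = (sqrt(510)*(-9))*(-8) = -9*sqrt(510)*(-8) = 72*sqrt(510)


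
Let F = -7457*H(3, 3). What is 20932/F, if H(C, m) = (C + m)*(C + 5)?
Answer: -5233/89484 ≈ -0.058480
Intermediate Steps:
H(C, m) = (5 + C)*(C + m) (H(C, m) = (C + m)*(5 + C) = (5 + C)*(C + m))
F = -357936 (F = -7457*(3**2 + 5*3 + 5*3 + 3*3) = -7457*(9 + 15 + 15 + 9) = -7457*48 = -357936)
20932/F = 20932/(-357936) = 20932*(-1/357936) = -5233/89484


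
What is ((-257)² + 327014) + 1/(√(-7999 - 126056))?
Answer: 393063 - I*√1655/14895 ≈ 3.9306e+5 - 0.0027312*I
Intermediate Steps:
((-257)² + 327014) + 1/(√(-7999 - 126056)) = (66049 + 327014) + 1/(√(-134055)) = 393063 + 1/(9*I*√1655) = 393063 - I*√1655/14895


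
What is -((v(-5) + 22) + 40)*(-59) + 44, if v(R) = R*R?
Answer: 5177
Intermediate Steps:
v(R) = R**2
-((v(-5) + 22) + 40)*(-59) + 44 = -(((-5)**2 + 22) + 40)*(-59) + 44 = -((25 + 22) + 40)*(-59) + 44 = -(47 + 40)*(-59) + 44 = -1*87*(-59) + 44 = -87*(-59) + 44 = 5133 + 44 = 5177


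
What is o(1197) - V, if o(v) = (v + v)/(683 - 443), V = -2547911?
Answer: 101916839/40 ≈ 2.5479e+6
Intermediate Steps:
o(v) = v/120 (o(v) = (2*v)/240 = (2*v)*(1/240) = v/120)
o(1197) - V = (1/120)*1197 - 1*(-2547911) = 399/40 + 2547911 = 101916839/40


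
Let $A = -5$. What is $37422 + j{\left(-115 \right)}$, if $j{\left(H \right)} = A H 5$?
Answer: $40297$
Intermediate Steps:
$j{\left(H \right)} = - 25 H$ ($j{\left(H \right)} = - 5 H 5 = - 25 H$)
$37422 + j{\left(-115 \right)} = 37422 - -2875 = 37422 + 2875 = 40297$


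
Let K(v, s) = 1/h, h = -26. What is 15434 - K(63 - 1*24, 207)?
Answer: 401285/26 ≈ 15434.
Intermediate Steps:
K(v, s) = -1/26 (K(v, s) = 1/(-26) = -1/26)
15434 - K(63 - 1*24, 207) = 15434 - 1*(-1/26) = 15434 + 1/26 = 401285/26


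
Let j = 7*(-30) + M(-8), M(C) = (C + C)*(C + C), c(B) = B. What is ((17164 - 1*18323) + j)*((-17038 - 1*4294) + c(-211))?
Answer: 23977359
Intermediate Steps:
M(C) = 4*C² (M(C) = (2*C)*(2*C) = 4*C²)
j = 46 (j = 7*(-30) + 4*(-8)² = -210 + 4*64 = -210 + 256 = 46)
((17164 - 1*18323) + j)*((-17038 - 1*4294) + c(-211)) = ((17164 - 1*18323) + 46)*((-17038 - 1*4294) - 211) = ((17164 - 18323) + 46)*((-17038 - 4294) - 211) = (-1159 + 46)*(-21332 - 211) = -1113*(-21543) = 23977359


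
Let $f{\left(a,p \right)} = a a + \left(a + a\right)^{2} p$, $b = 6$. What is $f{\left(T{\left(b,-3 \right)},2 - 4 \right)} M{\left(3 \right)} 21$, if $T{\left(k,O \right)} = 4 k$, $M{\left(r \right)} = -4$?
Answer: $338688$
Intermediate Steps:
$f{\left(a,p \right)} = a^{2} + 4 p a^{2}$ ($f{\left(a,p \right)} = a^{2} + \left(2 a\right)^{2} p = a^{2} + 4 a^{2} p = a^{2} + 4 p a^{2}$)
$f{\left(T{\left(b,-3 \right)},2 - 4 \right)} M{\left(3 \right)} 21 = \left(4 \cdot 6\right)^{2} \left(1 + 4 \left(2 - 4\right)\right) \left(-4\right) 21 = 24^{2} \left(1 + 4 \left(2 - 4\right)\right) \left(-4\right) 21 = 576 \left(1 + 4 \left(-2\right)\right) \left(-4\right) 21 = 576 \left(1 - 8\right) \left(-4\right) 21 = 576 \left(-7\right) \left(-4\right) 21 = \left(-4032\right) \left(-4\right) 21 = 16128 \cdot 21 = 338688$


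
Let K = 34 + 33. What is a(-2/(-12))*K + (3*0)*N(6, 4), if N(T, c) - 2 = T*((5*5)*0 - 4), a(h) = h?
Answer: 67/6 ≈ 11.167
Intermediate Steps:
N(T, c) = 2 - 4*T (N(T, c) = 2 + T*((5*5)*0 - 4) = 2 + T*(25*0 - 4) = 2 + T*(0 - 4) = 2 + T*(-4) = 2 - 4*T)
K = 67
a(-2/(-12))*K + (3*0)*N(6, 4) = -2/(-12)*67 + (3*0)*(2 - 4*6) = -2*(-1/12)*67 + 0*(2 - 24) = (⅙)*67 + 0*(-22) = 67/6 + 0 = 67/6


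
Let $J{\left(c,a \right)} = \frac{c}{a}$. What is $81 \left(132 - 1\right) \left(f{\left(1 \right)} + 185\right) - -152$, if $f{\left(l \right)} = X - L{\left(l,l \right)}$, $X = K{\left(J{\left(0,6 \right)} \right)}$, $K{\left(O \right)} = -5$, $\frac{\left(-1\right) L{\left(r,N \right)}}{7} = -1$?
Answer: $1835855$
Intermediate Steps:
$L{\left(r,N \right)} = 7$ ($L{\left(r,N \right)} = \left(-7\right) \left(-1\right) = 7$)
$X = -5$
$f{\left(l \right)} = -12$ ($f{\left(l \right)} = -5 - 7 = -12$)
$81 \left(132 - 1\right) \left(f{\left(1 \right)} + 185\right) - -152 = 81 \left(132 - 1\right) \left(-12 + 185\right) - -152 = 81 \cdot 131 \cdot 173 + 152 = 81 \cdot 22663 + 152 = 1835703 + 152 = 1835855$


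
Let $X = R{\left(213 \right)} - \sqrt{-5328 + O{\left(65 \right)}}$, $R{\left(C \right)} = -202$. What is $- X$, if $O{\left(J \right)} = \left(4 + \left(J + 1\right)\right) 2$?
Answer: $202 + 2 i \sqrt{1297} \approx 202.0 + 72.028 i$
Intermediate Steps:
$O{\left(J \right)} = 10 + 2 J$ ($O{\left(J \right)} = \left(4 + \left(1 + J\right)\right) 2 = \left(5 + J\right) 2 = 10 + 2 J$)
$X = -202 - 2 i \sqrt{1297}$ ($X = -202 - \sqrt{-5328 + \left(10 + 2 \cdot 65\right)} = -202 - \sqrt{-5328 + \left(10 + 130\right)} = -202 - \sqrt{-5328 + 140} = -202 - \sqrt{-5188} = -202 - 2 i \sqrt{1297} \approx -202.0 - 72.028 i$)
$- X = - (-202 - 2 i \sqrt{1297}) = 202 + 2 i \sqrt{1297}$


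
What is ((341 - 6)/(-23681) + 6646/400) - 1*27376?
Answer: -129579586237/4736200 ≈ -27359.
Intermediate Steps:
((341 - 6)/(-23681) + 6646/400) - 1*27376 = (335*(-1/23681) + 6646*(1/400)) - 27376 = (-335/23681 + 3323/200) - 27376 = 78624963/4736200 - 27376 = -129579586237/4736200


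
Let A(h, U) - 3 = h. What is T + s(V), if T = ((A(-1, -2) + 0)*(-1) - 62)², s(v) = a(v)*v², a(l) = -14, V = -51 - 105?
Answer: -336608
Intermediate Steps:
V = -156
s(v) = -14*v²
A(h, U) = 3 + h
T = 4096 (T = (((3 - 1) + 0)*(-1) - 62)² = ((2 + 0)*(-1) - 62)² = (2*(-1) - 62)² = (-2 - 62)² = (-64)² = 4096)
T + s(V) = 4096 - 14*(-156)² = 4096 - 14*24336 = 4096 - 340704 = -336608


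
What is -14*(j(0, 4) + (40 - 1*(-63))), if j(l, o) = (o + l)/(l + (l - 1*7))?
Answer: -1434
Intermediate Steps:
j(l, o) = (l + o)/(-7 + 2*l) (j(l, o) = (l + o)/(l + (l - 7)) = (l + o)/(l + (-7 + l)) = (l + o)/(-7 + 2*l))
-14*(j(0, 4) + (40 - 1*(-63))) = -14*((0 + 4)/(-7 + 2*0) + (40 - 1*(-63))) = -14*(4/(-7 + 0) + (40 + 63)) = -14*(4/(-7) + 103) = -14*(-⅐*4 + 103) = -14*(-4/7 + 103) = -14*717/7 = -1434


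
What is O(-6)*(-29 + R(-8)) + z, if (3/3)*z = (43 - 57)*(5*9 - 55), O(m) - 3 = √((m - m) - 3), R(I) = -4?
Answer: 41 - 33*I*√3 ≈ 41.0 - 57.158*I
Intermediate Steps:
O(m) = 3 + I*√3 (O(m) = 3 + √((m - m) - 3) = 3 + √(0 - 3) = 3 + √(-3) = 3 + I*√3)
z = 140 (z = (43 - 57)*(5*9 - 55) = -14*(45 - 55) = -14*(-10) = 140)
O(-6)*(-29 + R(-8)) + z = (3 + I*√3)*(-29 - 4) + 140 = (3 + I*√3)*(-33) + 140 = (-99 - 33*I*√3) + 140 = 41 - 33*I*√3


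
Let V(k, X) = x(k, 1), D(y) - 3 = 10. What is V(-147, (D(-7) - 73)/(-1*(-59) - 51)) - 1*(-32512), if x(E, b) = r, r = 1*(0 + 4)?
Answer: 32516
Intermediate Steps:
D(y) = 13 (D(y) = 3 + 10 = 13)
r = 4 (r = 1*4 = 4)
x(E, b) = 4
V(k, X) = 4
V(-147, (D(-7) - 73)/(-1*(-59) - 51)) - 1*(-32512) = 4 - 1*(-32512) = 4 + 32512 = 32516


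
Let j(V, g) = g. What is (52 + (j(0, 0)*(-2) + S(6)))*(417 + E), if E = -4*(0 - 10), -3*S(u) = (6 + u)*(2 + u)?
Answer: 9140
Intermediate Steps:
S(u) = -(2 + u)*(6 + u)/3 (S(u) = -(6 + u)*(2 + u)/3 = -(2 + u)*(6 + u)/3)
E = 40 (E = -4*(-10) = 40)
(52 + (j(0, 0)*(-2) + S(6)))*(417 + E) = (52 + (0*(-2) + (-4 - 8/3*6 - 1/3*6**2)))*(417 + 40) = (52 + (0 + (-4 - 16 - 1/3*36)))*457 = (52 + (0 + (-4 - 16 - 12)))*457 = (52 + (0 - 32))*457 = (52 - 32)*457 = 20*457 = 9140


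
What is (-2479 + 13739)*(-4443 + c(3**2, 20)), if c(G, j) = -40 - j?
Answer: -50703780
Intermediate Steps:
(-2479 + 13739)*(-4443 + c(3**2, 20)) = (-2479 + 13739)*(-4443 + (-40 - 1*20)) = 11260*(-4443 + (-40 - 20)) = 11260*(-4443 - 60) = 11260*(-4503) = -50703780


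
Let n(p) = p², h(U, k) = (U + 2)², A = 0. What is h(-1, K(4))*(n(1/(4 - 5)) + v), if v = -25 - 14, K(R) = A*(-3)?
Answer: -38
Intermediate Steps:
K(R) = 0 (K(R) = 0*(-3) = 0)
h(U, k) = (2 + U)²
v = -39
h(-1, K(4))*(n(1/(4 - 5)) + v) = (2 - 1)²*((1/(4 - 5))² - 39) = 1²*((1/(-1))² - 39) = 1*((-1)² - 39) = 1*(1 - 39) = 1*(-38) = -38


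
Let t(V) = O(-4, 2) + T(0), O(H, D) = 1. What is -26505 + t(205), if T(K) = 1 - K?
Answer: -26503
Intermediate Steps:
t(V) = 2 (t(V) = 1 + (1 - 1*0) = 1 + (1 + 0) = 1 + 1 = 2)
-26505 + t(205) = -26505 + 2 = -26503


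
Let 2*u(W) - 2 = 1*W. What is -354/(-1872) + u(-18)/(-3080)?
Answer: 23027/120120 ≈ 0.19170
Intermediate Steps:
u(W) = 1 + W/2 (u(W) = 1 + (1*W)/2 = 1 + W/2)
-354/(-1872) + u(-18)/(-3080) = -354/(-1872) + (1 + (½)*(-18))/(-3080) = -354*(-1/1872) + (1 - 9)*(-1/3080) = 59/312 - 8*(-1/3080) = 59/312 + 1/385 = 23027/120120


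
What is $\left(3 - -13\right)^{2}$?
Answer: $256$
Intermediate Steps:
$\left(3 - -13\right)^{2} = \left(3 + 13\right)^{2} = 16^{2} = 256$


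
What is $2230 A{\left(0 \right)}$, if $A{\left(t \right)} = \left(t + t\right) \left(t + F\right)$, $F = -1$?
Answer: $0$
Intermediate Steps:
$A{\left(t \right)} = 2 t \left(-1 + t\right)$ ($A{\left(t \right)} = \left(t + t\right) \left(t - 1\right) = 2 t \left(-1 + t\right)$)
$2230 A{\left(0 \right)} = 2230 \cdot 2 \cdot 0 \left(-1 + 0\right) = 2230 \cdot 2 \cdot 0 \left(-1\right) = 2230 \cdot 0 = 0$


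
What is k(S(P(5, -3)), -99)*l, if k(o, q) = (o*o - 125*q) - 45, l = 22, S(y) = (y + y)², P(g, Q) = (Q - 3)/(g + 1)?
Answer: 271612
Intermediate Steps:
P(g, Q) = (-3 + Q)/(1 + g)
S(y) = 4*y² (S(y) = (2*y)² = 4*y²)
k(o, q) = -45 + o² - 125*q (k(o, q) = (o² - 125*q) - 45 = -45 + o² - 125*q)
k(S(P(5, -3)), -99)*l = (-45 + (4*((-3 - 3)/(1 + 5))²)² - 125*(-99))*22 = (-45 + (4*(-6/6)²)² + 12375)*22 = (-45 + (4*((⅙)*(-6))²)² + 12375)*22 = (-45 + (4*(-1)²)² + 12375)*22 = (-45 + (4*1)² + 12375)*22 = (-45 + 4² + 12375)*22 = (-45 + 16 + 12375)*22 = 12346*22 = 271612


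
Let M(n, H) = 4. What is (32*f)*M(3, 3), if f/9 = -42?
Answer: -48384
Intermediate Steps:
f = -378 (f = 9*(-42) = -378)
(32*f)*M(3, 3) = (32*(-378))*4 = -12096*4 = -48384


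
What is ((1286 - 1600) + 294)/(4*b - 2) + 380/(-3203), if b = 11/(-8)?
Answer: 24484/9609 ≈ 2.5480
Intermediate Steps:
b = -11/8 (b = 11*(-⅛) = -11/8 ≈ -1.3750)
((1286 - 1600) + 294)/(4*b - 2) + 380/(-3203) = ((1286 - 1600) + 294)/(4*(-11/8) - 2) + 380/(-3203) = (-314 + 294)/(-11/2 - 2) + 380*(-1/3203) = -20/(-15/2) - 380/3203 = -20*(-2/15) - 380/3203 = 8/3 - 380/3203 = 24484/9609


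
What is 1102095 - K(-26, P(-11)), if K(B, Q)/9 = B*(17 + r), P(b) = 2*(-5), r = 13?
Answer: 1109115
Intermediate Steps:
P(b) = -10
K(B, Q) = 270*B (K(B, Q) = 9*(B*(17 + 13)) = 9*(B*30) = 9*(30*B) = 270*B)
1102095 - K(-26, P(-11)) = 1102095 - 270*(-26) = 1102095 - 1*(-7020) = 1102095 + 7020 = 1109115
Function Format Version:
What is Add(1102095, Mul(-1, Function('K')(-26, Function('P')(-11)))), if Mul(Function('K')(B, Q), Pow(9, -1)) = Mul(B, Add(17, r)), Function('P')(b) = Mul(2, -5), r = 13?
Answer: 1109115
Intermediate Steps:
Function('P')(b) = -10
Function('K')(B, Q) = Mul(270, B) (Function('K')(B, Q) = Mul(9, Mul(B, Add(17, 13))) = Mul(9, Mul(B, 30)) = Mul(9, Mul(30, B)) = Mul(270, B))
Add(1102095, Mul(-1, Function('K')(-26, Function('P')(-11)))) = Add(1102095, Mul(-1, Mul(270, -26))) = Add(1102095, Mul(-1, -7020)) = Add(1102095, 7020) = 1109115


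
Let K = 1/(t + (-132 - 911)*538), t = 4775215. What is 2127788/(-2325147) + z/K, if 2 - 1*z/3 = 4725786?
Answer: -138914767480342474052/2325147 ≈ -5.9745e+13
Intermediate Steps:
z = -14177352 (z = 6 - 3*4725786 = 6 - 14177358 = -14177352)
K = 1/4214081 (K = 1/(4775215 + (-132 - 911)*538) = 1/(4775215 - 1043*538) = 1/(4775215 - 561134) = 1/4214081 ≈ 2.3730e-7)
2127788/(-2325147) + z/K = 2127788/(-2325147) - 14177352/1/4214081 = 2127788*(-1/2325147) - 14177352*4214081 = -2127788/2325147 - 59744509693512 = -138914767480342474052/2325147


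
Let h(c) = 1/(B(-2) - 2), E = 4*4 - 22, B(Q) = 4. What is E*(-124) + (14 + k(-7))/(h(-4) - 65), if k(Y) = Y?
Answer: 95962/129 ≈ 743.89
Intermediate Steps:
E = -6 (E = 16 - 22 = -6)
h(c) = 1/2 (h(c) = 1/(4 - 2) = 1/2)
E*(-124) + (14 + k(-7))/(h(-4) - 65) = -6*(-124) + (14 - 7)/(1/2 - 65) = 744 + 7/(-129/2) = 744 + 7*(-2/129) = 744 - 14/129 = 95962/129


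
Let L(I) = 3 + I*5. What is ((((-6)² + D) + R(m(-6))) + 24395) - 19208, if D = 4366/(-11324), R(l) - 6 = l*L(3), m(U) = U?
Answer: 28992919/5662 ≈ 5120.6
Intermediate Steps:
L(I) = 3 + 5*I
R(l) = 6 + 18*l (R(l) = 6 + l*(3 + 5*3) = 6 + l*(3 + 15) = 6 + l*18 = 6 + 18*l)
D = -2183/5662 (D = 4366*(-1/11324) = -2183/5662 ≈ -0.38555)
((((-6)² + D) + R(m(-6))) + 24395) - 19208 = ((((-6)² - 2183/5662) + (6 + 18*(-6))) + 24395) - 19208 = (((36 - 2183/5662) + (6 - 108)) + 24395) - 19208 = ((201649/5662 - 102) + 24395) - 19208 = (-375875/5662 + 24395) - 19208 = 137748615/5662 - 19208 = 28992919/5662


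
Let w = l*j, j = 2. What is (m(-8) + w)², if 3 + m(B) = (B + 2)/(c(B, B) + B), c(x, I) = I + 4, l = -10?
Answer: 2025/4 ≈ 506.25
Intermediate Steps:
w = -20 (w = -10*2 = -20)
c(x, I) = 4 + I
m(B) = -3 + (2 + B)/(4 + 2*B) (m(B) = -3 + (B + 2)/((4 + B) + B) = -3 + (2 + B)/(4 + 2*B))
(m(-8) + w)² = (-5/2 - 20)² = (-45/2)² = 2025/4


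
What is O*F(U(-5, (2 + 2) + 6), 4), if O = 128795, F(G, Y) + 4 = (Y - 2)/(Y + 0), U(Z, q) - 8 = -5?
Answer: -901565/2 ≈ -4.5078e+5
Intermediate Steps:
U(Z, q) = 3 (U(Z, q) = 8 - 5 = 3)
F(G, Y) = -4 + (-2 + Y)/Y (F(G, Y) = -4 + (Y - 2)/(Y + 0) = -4 + (-2 + Y)/Y)
O*F(U(-5, (2 + 2) + 6), 4) = 128795*(-3 - 2/4) = 128795*(-3 - 2*1/4) = 128795*(-3 - 1/2) = 128795*(-7/2) = -901565/2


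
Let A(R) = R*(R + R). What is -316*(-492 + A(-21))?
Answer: -123240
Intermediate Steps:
A(R) = 2*R**2 (A(R) = R*(2*R) = 2*R**2)
-316*(-492 + A(-21)) = -316*(-492 + 2*(-21)**2) = -316*(-492 + 2*441) = -316*(-492 + 882) = -316*390 = -123240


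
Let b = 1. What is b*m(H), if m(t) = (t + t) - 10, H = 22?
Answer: 34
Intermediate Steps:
m(t) = -10 + 2*t (m(t) = 2*t - 10 = -10 + 2*t)
b*m(H) = 1*(-10 + 2*22) = 1*(-10 + 44) = 1*34 = 34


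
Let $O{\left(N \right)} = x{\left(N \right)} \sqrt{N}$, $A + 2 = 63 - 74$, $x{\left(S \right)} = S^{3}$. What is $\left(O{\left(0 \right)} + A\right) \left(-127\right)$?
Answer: $1651$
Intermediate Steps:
$A = -13$ ($A = -2 + \left(63 - 74\right) = -2 - 11 = -13$)
$O{\left(N \right)} = N^{\frac{7}{2}}$ ($O{\left(N \right)} = N^{3} \sqrt{N} = N^{\frac{7}{2}}$)
$\left(O{\left(0 \right)} + A\right) \left(-127\right) = \left(0^{\frac{7}{2}} - 13\right) \left(-127\right) = \left(0 - 13\right) \left(-127\right) = \left(-13\right) \left(-127\right) = 1651$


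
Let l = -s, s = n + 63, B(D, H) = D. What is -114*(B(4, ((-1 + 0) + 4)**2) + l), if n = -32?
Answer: 3078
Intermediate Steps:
s = 31 (s = -32 + 63 = 31)
l = -31 (l = -1*31 = -31)
-114*(B(4, ((-1 + 0) + 4)**2) + l) = -114*(4 - 31) = -114*(-27) = 3078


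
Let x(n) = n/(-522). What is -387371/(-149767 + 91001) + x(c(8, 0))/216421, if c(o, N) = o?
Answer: 21880991973787/3319449282846 ≈ 6.5918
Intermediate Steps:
x(n) = -n/522 (x(n) = n*(-1/522) = -n/522)
-387371/(-149767 + 91001) + x(c(8, 0))/216421 = -387371/(-149767 + 91001) - 1/522*8/216421 = -387371/(-58766) - 4/261*1/216421 = -387371*(-1/58766) - 4/56485881 = 387371/58766 - 4/56485881 = 21880991973787/3319449282846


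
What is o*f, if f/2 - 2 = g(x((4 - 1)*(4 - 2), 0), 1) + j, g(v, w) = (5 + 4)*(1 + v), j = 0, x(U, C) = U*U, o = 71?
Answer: 47570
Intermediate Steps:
x(U, C) = U**2
g(v, w) = 9 + 9*v (g(v, w) = 9*(1 + v) = 9 + 9*v)
f = 670 (f = 4 + 2*((9 + 9*((4 - 1)*(4 - 2))**2) + 0) = 4 + 2*((9 + 9*(3*2)**2) + 0) = 4 + 2*((9 + 9*6**2) + 0) = 4 + 2*((9 + 9*36) + 0) = 4 + 2*((9 + 324) + 0) = 4 + 2*(333 + 0) = 4 + 2*333 = 4 + 666 = 670)
o*f = 71*670 = 47570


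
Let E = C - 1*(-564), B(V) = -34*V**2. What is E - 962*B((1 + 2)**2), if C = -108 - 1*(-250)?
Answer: 2650054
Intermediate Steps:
C = 142 (C = -108 + 250 = 142)
E = 706 (E = 142 - 1*(-564) = 142 + 564 = 706)
E - 962*B((1 + 2)**2) = 706 - (-32708)*((1 + 2)**2)**2 = 706 - (-32708)*(3**2)**2 = 706 - (-32708)*9**2 = 706 - (-32708)*81 = 706 - 962*(-2754) = 706 + 2649348 = 2650054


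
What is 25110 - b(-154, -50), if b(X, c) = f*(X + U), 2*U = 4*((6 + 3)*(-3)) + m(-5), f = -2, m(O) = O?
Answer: 24689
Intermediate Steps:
U = -113/2 (U = (4*((6 + 3)*(-3)) - 5)/2 = (4*(9*(-3)) - 5)/2 = (4*(-27) - 5)/2 = (-108 - 5)/2 = (1/2)*(-113) = -113/2 ≈ -56.500)
b(X, c) = 113 - 2*X (b(X, c) = -2*(X - 113/2) = -2*(-113/2 + X) = 113 - 2*X)
25110 - b(-154, -50) = 25110 - (113 - 2*(-154)) = 25110 - (113 + 308) = 25110 - 1*421 = 25110 - 421 = 24689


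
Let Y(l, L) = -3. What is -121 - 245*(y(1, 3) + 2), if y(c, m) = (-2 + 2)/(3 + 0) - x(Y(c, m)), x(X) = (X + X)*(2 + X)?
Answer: 859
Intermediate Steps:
x(X) = 2*X*(2 + X) (x(X) = (2*X)*(2 + X) = 2*X*(2 + X))
y(c, m) = -6 (y(c, m) = (-2 + 2)/(3 + 0) - 2*(-3)*(2 - 3) = 0/3 - 2*(-3)*(-1) = 0*(⅓) - 1*6 = 0 - 6 = -6)
-121 - 245*(y(1, 3) + 2) = -121 - 245*(-6 + 2) = -121 - 245*(-4) = -121 - 35*(-28) = -121 + 980 = 859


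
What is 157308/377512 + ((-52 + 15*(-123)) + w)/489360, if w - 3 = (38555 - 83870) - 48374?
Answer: 1704021391/7697469680 ≈ 0.22137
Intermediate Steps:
w = -93686 (w = 3 + ((38555 - 83870) - 48374) = 3 + (-45315 - 48374) = 3 - 93689 = -93686)
157308/377512 + ((-52 + 15*(-123)) + w)/489360 = 157308/377512 + ((-52 + 15*(-123)) - 93686)/489360 = 157308*(1/377512) + ((-52 - 1845) - 93686)*(1/489360) = 39327/94378 + (-1897 - 93686)*(1/489360) = 39327/94378 - 95583*1/489360 = 39327/94378 - 31861/163120 = 1704021391/7697469680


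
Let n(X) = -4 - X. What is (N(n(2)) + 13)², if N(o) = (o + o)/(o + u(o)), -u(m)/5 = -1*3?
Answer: 1225/9 ≈ 136.11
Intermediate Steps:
u(m) = 15 (u(m) = -(-5)*3 = -5*(-3) = 15)
N(o) = 2*o/(15 + o) (N(o) = (o + o)/(o + 15) = (2*o)/(15 + o) = 2*o/(15 + o))
(N(n(2)) + 13)² = (2*(-4 - 1*2)/(15 + (-4 - 1*2)) + 13)² = (2*(-4 - 2)/(15 + (-4 - 2)) + 13)² = (2*(-6)/(15 - 6) + 13)² = (2*(-6)/9 + 13)² = (2*(-6)*(⅑) + 13)² = (-4/3 + 13)² = (35/3)² = 1225/9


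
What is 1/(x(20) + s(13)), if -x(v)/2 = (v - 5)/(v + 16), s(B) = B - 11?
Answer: 6/7 ≈ 0.85714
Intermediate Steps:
s(B) = -11 + B
x(v) = -2*(-5 + v)/(16 + v) (x(v) = -2*(v - 5)/(v + 16) = -2*(-5 + v)/(16 + v))
1/(x(20) + s(13)) = 1/(2*(5 - 1*20)/(16 + 20) + (-11 + 13)) = 1/(2*(5 - 20)/36 + 2) = 1/(2*(1/36)*(-15) + 2) = 1/(-⅚ + 2) = 1/(7/6) = 6/7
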